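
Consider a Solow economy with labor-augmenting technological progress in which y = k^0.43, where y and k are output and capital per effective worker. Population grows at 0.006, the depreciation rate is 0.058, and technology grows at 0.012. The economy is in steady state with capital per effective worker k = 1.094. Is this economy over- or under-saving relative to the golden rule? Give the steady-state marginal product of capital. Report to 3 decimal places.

under-saving; MPK ≈ 0.409

Capital per effective worker breaks even when investment replaces (n + g + δ)·k; here n + g + δ = 0.076.
MPK = 0.43·k^(0.43−1) = 0.43·1.094^(-0.57) ≈ 0.4085.
MPK > 0.076, so the economy is dynamically efficient (under-saving).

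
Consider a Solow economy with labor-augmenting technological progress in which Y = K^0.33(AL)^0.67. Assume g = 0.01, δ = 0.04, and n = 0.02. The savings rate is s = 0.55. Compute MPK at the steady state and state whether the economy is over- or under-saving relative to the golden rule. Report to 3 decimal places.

Break-even investment rate: n + g + δ = 0.02 + 0.01 + 0.04 = 0.07.
Steady-state k*: s·k^0.33 = 0.07·k gives k* = (0.55/0.07)^(1/0.67) ≈ 21.6878.
MPK = 0.33·21.6878^(-0.67) ≈ 0.0420.
MPK < n+g+δ = 0.07, so the economy is dynamically inefficient (over-saving).

over-saving; MPK ≈ 0.042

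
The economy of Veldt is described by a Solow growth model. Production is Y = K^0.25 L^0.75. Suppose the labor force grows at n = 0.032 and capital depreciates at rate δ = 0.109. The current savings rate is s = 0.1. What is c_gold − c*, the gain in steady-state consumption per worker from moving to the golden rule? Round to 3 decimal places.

Capital per worker breaks even when investment replaces (n + δ)·k; here n + δ = 0.141.
Current steady state (s = 0.1): k* = (0.1/0.141)^(1/0.75) ≈ 0.6325, y* = 0.6325^0.25 ≈ 0.8918, c* = (1−0.1)·0.8918 ≈ 0.8026.
Setting f'(k) = n+δ gives 0.25·k^(0.25−1) = 0.141, hence k_gold = (0.25/0.141)^(1/0.75) ≈ 2.1460.
y_gold = 2.1460^0.25 ≈ 1.2103, c_gold = y_gold − 0.141·k_gold ≈ 0.9078.
Gain: Δc = 0.9078 − 0.8026 ≈ 0.1051.

Δc ≈ 0.105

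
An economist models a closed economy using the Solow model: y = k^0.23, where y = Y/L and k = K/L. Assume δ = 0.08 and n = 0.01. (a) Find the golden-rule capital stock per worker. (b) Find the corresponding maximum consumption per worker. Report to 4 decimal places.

(a) k_gold ≈ 3.3822; (b) c_gold ≈ 1.0191

n + δ = 0.01 + 0.08 = 0.09.
Setting f'(k) = n+δ gives 0.23·k^(0.23−1) = 0.09, hence k_gold = (0.23/0.09)^(1/0.77) ≈ 3.3822.
y_gold = 3.3822^0.23 ≈ 1.3235; c_gold = y_gold − 0.09·k_gold ≈ 1.0191.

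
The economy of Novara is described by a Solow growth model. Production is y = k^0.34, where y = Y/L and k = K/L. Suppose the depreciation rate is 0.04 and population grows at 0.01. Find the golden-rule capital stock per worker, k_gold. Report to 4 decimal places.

The effective depreciation rate is n + δ = 0.01 + 0.04 = 0.05.
Maximizing c = f(k) − (n+δ)·k gives f'(k) = n+δ, i.e. 0.34·k^(0.34−1) = 0.05, so k_gold = (0.34/0.05)^(1/0.66) ≈ 18.2548.

k_gold ≈ 18.2548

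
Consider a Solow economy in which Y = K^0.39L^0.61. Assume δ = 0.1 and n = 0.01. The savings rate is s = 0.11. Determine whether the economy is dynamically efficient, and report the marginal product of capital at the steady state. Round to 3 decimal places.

The effective depreciation rate is n + δ = 0.01 + 0.1 = 0.11.
Steady-state k*: s·k^0.39 = 0.11·k gives k* = (0.11/0.11)^(1/0.61) ≈ 1.0000.
MPK = 0.39·1.0000^(-0.61) ≈ 0.3900.
MPK > n+δ = 0.11, so the economy is dynamically efficient (under-saving).

dynamically efficient; MPK ≈ 0.390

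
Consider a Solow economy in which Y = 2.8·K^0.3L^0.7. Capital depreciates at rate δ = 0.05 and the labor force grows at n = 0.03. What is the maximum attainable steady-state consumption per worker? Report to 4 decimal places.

Break-even investment rate: n + δ = 0.03 + 0.05 = 0.08.
Setting f'(k) = n+δ gives 0.3·2.8·k^(0.3−1) = 0.08, hence k_gold = (0.3·2.8/0.08)^(1/0.7) ≈ 28.7635.
y_gold = 2.8·28.7635^0.3 ≈ 7.6703.
c_gold = y_gold − (n+δ)·k_gold = 7.6703 − 0.08·28.7635 ≈ 5.3692.

c_gold ≈ 5.3692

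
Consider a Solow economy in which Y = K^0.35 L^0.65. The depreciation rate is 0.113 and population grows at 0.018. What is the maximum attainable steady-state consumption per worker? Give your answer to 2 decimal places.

c_gold ≈ 1.10

Break-even investment rate: n + δ = 0.018 + 0.113 = 0.131.
At the golden rule the marginal product of capital equals n+δ: 0.35·k^(0.35−1) = 0.131. Solving, k_gold = (0.35/0.131)^(1/0.65) ≈ 4.5353.
y_gold = 4.5353^0.35 ≈ 1.6975.
c_gold = y_gold − (n+δ)·k_gold = 1.6975 − 0.131·4.5353 ≈ 1.1034.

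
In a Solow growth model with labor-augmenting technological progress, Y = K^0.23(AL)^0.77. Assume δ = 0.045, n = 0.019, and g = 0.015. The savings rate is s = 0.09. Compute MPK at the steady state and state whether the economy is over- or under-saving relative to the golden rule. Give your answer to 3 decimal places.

The effective depreciation rate is n + g + δ = 0.019 + 0.015 + 0.045 = 0.079.
Steady-state k*: s·k^0.23 = 0.079·k gives k* = (0.09/0.079)^(1/0.77) ≈ 1.1845.
MPK = 0.23·1.1845^(-0.77) ≈ 0.2019.
MPK > n+g+δ = 0.079, so the economy is dynamically efficient (under-saving).

under-saving; MPK ≈ 0.202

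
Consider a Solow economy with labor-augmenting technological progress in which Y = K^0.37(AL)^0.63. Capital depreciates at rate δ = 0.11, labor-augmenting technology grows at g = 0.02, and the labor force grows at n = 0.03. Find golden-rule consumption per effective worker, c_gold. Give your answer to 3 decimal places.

Capital per effective worker breaks even when investment replaces (n + g + δ)·k; here n + g + δ = 0.16.
Golden rule sets MPK = n+g+δ: 0.37·k^(0.37−1) = 0.16, so k_gold = (0.37/0.16)^(1/0.63) ≈ 3.7836.
y_gold = 3.7836^0.37 ≈ 1.6362.
c_gold = y_gold − (n+g+δ)·k_gold = 1.6362 − 0.16·3.7836 ≈ 1.0308.

c_gold ≈ 1.031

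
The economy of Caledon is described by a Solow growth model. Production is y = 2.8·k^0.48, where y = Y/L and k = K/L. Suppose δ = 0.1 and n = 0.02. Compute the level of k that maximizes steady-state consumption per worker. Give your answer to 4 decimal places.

n + δ = 0.02 + 0.1 = 0.12.
Setting f'(k) = n+δ gives 0.48·2.8·k^(0.48−1) = 0.12, hence k_gold = (0.48·2.8/0.12)^(1/0.52) ≈ 104.1662.

k_gold ≈ 104.1662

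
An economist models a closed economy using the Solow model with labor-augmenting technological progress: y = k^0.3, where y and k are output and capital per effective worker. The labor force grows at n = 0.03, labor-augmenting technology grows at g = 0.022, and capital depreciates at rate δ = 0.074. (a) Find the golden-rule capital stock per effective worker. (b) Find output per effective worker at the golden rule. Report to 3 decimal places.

(a) k_gold ≈ 3.453; (b) y_gold ≈ 1.450

Break-even investment rate: n + g + δ = 0.03 + 0.022 + 0.074 = 0.126.
Maximizing c = f(k) − (n+g+δ)·k gives f'(k) = n+g+δ, i.e. 0.3·k^(0.3−1) = 0.126, so k_gold = (0.3/0.126)^(1/0.7) ≈ 3.4531.
y_gold = 3.4531^0.3 ≈ 1.4503.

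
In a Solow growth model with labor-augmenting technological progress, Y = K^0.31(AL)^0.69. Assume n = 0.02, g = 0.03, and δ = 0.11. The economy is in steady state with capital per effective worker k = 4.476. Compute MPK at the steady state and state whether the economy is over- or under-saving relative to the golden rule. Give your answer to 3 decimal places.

over-saving; MPK ≈ 0.110

Break-even investment rate: n + g + δ = 0.02 + 0.03 + 0.11 = 0.16.
MPK = 0.31·k^(0.31−1) = 0.31·4.476^(-0.69) ≈ 0.1102.
MPK < 0.16, so the economy is dynamically inefficient (over-saving).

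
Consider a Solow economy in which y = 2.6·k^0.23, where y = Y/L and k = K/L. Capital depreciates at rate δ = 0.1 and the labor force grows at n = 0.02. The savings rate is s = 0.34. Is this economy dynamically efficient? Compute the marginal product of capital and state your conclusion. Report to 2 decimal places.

n + δ = 0.02 + 0.1 = 0.12.
Steady-state k*: s·A·k^0.23 = 0.12·k gives k* = (0.34·2.6/0.12)^(1/0.77) ≈ 13.3760.
MPK = 0.23·2.6·13.3760^(-0.77) ≈ 0.0812.
MPK < n+δ = 0.12, so the economy is dynamically inefficient (over-saving).

dynamically inefficient; MPK ≈ 0.08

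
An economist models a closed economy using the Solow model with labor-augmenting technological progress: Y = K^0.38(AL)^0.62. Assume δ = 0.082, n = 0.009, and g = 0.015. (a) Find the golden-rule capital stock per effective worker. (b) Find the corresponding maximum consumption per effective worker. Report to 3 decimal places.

(a) k_gold ≈ 7.840; (b) c_gold ≈ 1.356

Capital per effective worker breaks even when investment replaces (n + g + δ)·k; here n + g + δ = 0.106.
Setting f'(k) = n+g+δ gives 0.38·k^(0.38−1) = 0.106, hence k_gold = (0.38/0.106)^(1/0.62) ≈ 7.8401.
y_gold = 7.8401^0.38 ≈ 2.1870; c_gold = y_gold − 0.106·k_gold ≈ 1.3559.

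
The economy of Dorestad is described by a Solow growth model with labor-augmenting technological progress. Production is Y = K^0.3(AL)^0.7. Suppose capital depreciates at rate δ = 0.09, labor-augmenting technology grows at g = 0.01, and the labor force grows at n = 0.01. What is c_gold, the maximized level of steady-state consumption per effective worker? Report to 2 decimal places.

n + g + δ = 0.01 + 0.01 + 0.09 = 0.11.
Setting f'(k) = n+g+δ gives 0.3·k^(0.3−1) = 0.11, hence k_gold = (0.3/0.11)^(1/0.7) ≈ 4.1925.
y_gold = 4.1925^0.3 ≈ 1.5372.
c_gold = y_gold − (n+g+δ)·k_gold = 1.5372 − 0.11·4.1925 ≈ 1.0761.

c_gold ≈ 1.08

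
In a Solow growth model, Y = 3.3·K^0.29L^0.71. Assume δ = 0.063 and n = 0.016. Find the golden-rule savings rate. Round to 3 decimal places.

Break-even investment rate: n + δ = 0.016 + 0.063 = 0.079.
At the golden rule MPK = n+δ, and in any Cobb-Douglas steady state s = (n+δ)·k/y = MPK·k/y = capital's share 0.29.

s_gold = 0.290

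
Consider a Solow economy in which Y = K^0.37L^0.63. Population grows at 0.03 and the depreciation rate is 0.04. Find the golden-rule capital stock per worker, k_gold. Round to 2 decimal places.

k_gold ≈ 14.05

Break-even investment rate: n + δ = 0.03 + 0.04 = 0.07.
At the golden rule the marginal product of capital equals n+δ: 0.37·k^(0.37−1) = 0.07. Solving, k_gold = (0.37/0.07)^(1/0.63) ≈ 14.0535.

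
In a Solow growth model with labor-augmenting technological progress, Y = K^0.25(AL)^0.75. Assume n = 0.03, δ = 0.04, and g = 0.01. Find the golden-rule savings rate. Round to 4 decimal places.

Break-even investment rate: n + g + δ = 0.03 + 0.01 + 0.04 = 0.08.
At the golden rule MPK = n+g+δ, and in any Cobb-Douglas steady state s = (n+g+δ)·k/y = MPK·k/y = capital's share 0.25.

s_gold = 0.2500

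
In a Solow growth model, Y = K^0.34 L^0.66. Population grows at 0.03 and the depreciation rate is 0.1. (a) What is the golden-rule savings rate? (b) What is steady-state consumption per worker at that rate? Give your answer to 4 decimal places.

Break-even investment rate: n + δ = 0.03 + 0.1 = 0.13.
For Cobb-Douglas, s_gold equals capital's share: s_gold = 0.34.
Golden rule sets MPK = n+δ: 0.34·k^(0.34−1) = 0.13, so k_gold = (0.34/0.13)^(1/0.66) ≈ 4.2917.
y_gold = 4.2917^0.34 ≈ 1.6409; c_gold = (1−0.34)·y_gold ≈ 1.0830.

(a) s_gold = 0.3400; (b) c_gold ≈ 1.0830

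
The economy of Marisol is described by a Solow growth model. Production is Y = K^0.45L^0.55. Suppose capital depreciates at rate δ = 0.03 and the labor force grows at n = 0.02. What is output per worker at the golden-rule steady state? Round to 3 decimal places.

y_gold ≈ 6.036

Capital per worker breaks even when investment replaces (n + δ)·k; here n + δ = 0.05.
Golden rule sets MPK = n+δ: 0.45·k^(0.45−1) = 0.05, so k_gold = (0.45/0.05)^(1/0.55) ≈ 54.3233.
Output: y_gold = k_gold^0.45 = 54.3233^0.45 ≈ 6.0359.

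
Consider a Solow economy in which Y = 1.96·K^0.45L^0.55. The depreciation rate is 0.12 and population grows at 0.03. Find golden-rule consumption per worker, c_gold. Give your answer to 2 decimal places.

c_gold ≈ 4.59

Capital per worker breaks even when investment replaces (n + δ)·k; here n + δ = 0.15.
Golden rule sets MPK = n+δ: 0.45·1.96·k^(0.45−1) = 0.15, so k_gold = (0.45·1.96/0.15)^(1/0.55) ≈ 25.0535.
y_gold = 1.96·25.0535^0.45 ≈ 8.3512.
c_gold = y_gold − (n+δ)·k_gold = 8.3512 − 0.15·25.0535 ≈ 4.5931.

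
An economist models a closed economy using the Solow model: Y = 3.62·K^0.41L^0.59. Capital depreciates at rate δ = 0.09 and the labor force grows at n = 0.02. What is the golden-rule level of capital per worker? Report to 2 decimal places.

k_gold ≈ 82.30

Break-even investment rate: n + δ = 0.02 + 0.09 = 0.11.
Setting f'(k) = n+δ gives 0.41·3.62·k^(0.41−1) = 0.11, hence k_gold = (0.41·3.62/0.11)^(1/0.59) ≈ 82.3044.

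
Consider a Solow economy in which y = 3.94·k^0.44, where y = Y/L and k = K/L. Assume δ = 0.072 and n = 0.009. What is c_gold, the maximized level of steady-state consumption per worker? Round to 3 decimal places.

c_gold ≈ 24.493

The effective depreciation rate is n + δ = 0.009 + 0.072 = 0.081.
Maximizing c = f(k) − (n+δ)·k gives f'(k) = n+δ, i.e. 0.44·3.94·k^(0.44−1) = 0.081, so k_gold = (0.44·3.94/0.081)^(1/0.56) ≈ 237.5901.
y_gold = 3.94·237.5901^0.44 ≈ 43.7382.
c_gold = y_gold − (n+δ)·k_gold = 43.7382 − 0.081·237.5901 ≈ 24.4934.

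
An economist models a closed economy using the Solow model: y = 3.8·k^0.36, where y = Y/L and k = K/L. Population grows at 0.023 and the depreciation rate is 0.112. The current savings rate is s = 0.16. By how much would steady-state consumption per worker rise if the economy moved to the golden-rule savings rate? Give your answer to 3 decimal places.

Δc ≈ 1.505

Capital per worker breaks even when investment replaces (n + δ)·k; here n + δ = 0.135.
Current steady state (s = 0.16): k* = (0.16·3.8/0.135)^(1/0.64) ≈ 10.5003, y* = 3.8·10.5003^0.36 ≈ 8.8597, c* = (1−0.16)·8.8597 ≈ 7.4421.
Maximizing c = f(k) − (n+δ)·k gives f'(k) = n+δ, i.e. 0.36·3.8·k^(0.36−1) = 0.135, so k_gold = (0.36·3.8/0.135)^(1/0.64) ≈ 37.2810.
y_gold = 3.8·37.2810^0.36 ≈ 13.9804, c_gold = y_gold − 0.135·k_gold ≈ 8.9474.
Gain: Δc = 8.9474 − 7.4421 ≈ 1.5053.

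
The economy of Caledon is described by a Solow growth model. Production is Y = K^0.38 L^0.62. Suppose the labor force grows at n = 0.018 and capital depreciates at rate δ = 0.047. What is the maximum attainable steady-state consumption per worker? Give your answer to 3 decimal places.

c_gold ≈ 1.830

n + δ = 0.018 + 0.047 = 0.065.
Golden rule sets MPK = n+δ: 0.38·k^(0.38−1) = 0.065, so k_gold = (0.38/0.065)^(1/0.62) ≈ 17.2539.
y_gold = 17.2539^0.38 ≈ 2.9513.
c_gold = y_gold − (n+δ)·k_gold = 2.9513 − 0.065·17.2539 ≈ 1.8298.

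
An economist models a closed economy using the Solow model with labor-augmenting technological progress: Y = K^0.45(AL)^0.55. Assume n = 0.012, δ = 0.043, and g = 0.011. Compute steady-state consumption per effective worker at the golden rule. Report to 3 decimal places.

c_gold ≈ 2.645

Capital per effective worker breaks even when investment replaces (n + g + δ)·k; here n + g + δ = 0.066.
Golden rule sets MPK = n+g+δ: 0.45·k^(0.45−1) = 0.066, so k_gold = (0.45/0.066)^(1/0.55) ≈ 32.7915.
y_gold = 32.7915^0.45 ≈ 4.8094.
c_gold = y_gold − (n+g+δ)·k_gold = 4.8094 − 0.066·32.7915 ≈ 2.6452.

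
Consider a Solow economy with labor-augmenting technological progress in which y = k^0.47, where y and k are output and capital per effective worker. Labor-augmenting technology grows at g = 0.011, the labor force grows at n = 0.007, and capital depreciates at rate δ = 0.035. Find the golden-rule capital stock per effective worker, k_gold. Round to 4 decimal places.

Capital per effective worker breaks even when investment replaces (n + g + δ)·k; here n + g + δ = 0.053.
At the golden rule the marginal product of capital equals n+g+δ: 0.47·k^(0.47−1) = 0.053. Solving, k_gold = (0.47/0.053)^(1/0.53) ≈ 61.4247.

k_gold ≈ 61.4247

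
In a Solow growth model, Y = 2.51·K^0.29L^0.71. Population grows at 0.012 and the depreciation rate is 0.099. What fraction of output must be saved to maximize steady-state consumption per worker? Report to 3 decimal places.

The effective depreciation rate is n + δ = 0.012 + 0.099 = 0.111.
At the golden rule MPK = n+δ, and in any Cobb-Douglas steady state s = (n+δ)·k/y = MPK·k/y = capital's share 0.29.

s_gold = 0.290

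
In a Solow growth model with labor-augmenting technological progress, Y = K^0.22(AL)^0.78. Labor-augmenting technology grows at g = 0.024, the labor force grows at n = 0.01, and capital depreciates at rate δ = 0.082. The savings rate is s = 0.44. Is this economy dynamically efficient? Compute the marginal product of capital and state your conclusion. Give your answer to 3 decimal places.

dynamically inefficient; MPK ≈ 0.058

Capital per effective worker breaks even when investment replaces (n + g + δ)·k; here n + g + δ = 0.116.
Steady-state k*: s·k^0.22 = 0.116·k gives k* = (0.44/0.116)^(1/0.78) ≈ 5.5246.
MPK = 0.22·5.5246^(-0.78) ≈ 0.0580.
MPK < n+g+δ = 0.116, so the economy is dynamically inefficient (over-saving).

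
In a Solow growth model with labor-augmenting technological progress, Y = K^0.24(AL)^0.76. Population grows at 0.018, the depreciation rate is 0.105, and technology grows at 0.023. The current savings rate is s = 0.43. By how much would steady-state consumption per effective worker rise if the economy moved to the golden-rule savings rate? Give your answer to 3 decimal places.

Capital per effective worker breaks even when investment replaces (n + g + δ)·k; here n + g + δ = 0.146.
Current steady state (s = 0.43): k* = (0.43/0.146)^(1/0.76) ≈ 4.1425, y* = 4.1425^0.24 ≈ 1.4065, c* = (1−0.43)·1.4065 ≈ 0.8017.
Setting f'(k) = n+g+δ gives 0.24·k^(0.24−1) = 0.146, hence k_gold = (0.24/0.146)^(1/0.76) ≈ 1.9232.
y_gold = 1.9232^0.24 ≈ 1.1699, c_gold = y_gold − 0.146·k_gold ≈ 0.8892.
Gain: Δc = 0.8892 − 0.8017 ≈ 0.0875.

Δc ≈ 0.087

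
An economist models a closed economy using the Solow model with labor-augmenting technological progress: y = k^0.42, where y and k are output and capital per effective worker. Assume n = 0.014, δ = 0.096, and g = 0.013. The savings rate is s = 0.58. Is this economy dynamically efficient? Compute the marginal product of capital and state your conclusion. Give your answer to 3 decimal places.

Capital per effective worker breaks even when investment replaces (n + g + δ)·k; here n + g + δ = 0.123.
Steady-state k*: s·k^0.42 = 0.123·k gives k* = (0.58/0.123)^(1/0.58) ≈ 14.4959.
MPK = 0.42·14.4959^(-0.58) ≈ 0.0891.
MPK < n+g+δ = 0.123, so the economy is dynamically inefficient (over-saving).

dynamically inefficient; MPK ≈ 0.089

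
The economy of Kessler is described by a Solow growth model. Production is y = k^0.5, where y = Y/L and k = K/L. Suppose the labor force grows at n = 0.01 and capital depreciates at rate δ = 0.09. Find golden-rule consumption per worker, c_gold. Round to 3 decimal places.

c_gold ≈ 2.500

n + δ = 0.01 + 0.09 = 0.1.
At the golden rule the marginal product of capital equals n+δ: 0.5·k^(0.5−1) = 0.1. Solving, k_gold = (0.5/0.1)^(1/0.5) ≈ 25.0000.
y_gold = 25.0000^0.5 ≈ 5.0000.
c_gold = y_gold − (n+δ)·k_gold = 5.0000 − 0.1·25.0000 ≈ 2.5000.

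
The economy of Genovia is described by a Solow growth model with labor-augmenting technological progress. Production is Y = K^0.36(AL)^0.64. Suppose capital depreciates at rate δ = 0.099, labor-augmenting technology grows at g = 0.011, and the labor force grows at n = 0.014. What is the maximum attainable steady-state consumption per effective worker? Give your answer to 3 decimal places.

The effective depreciation rate is n + g + δ = 0.014 + 0.011 + 0.099 = 0.124.
Setting f'(k) = n+g+δ gives 0.36·k^(0.36−1) = 0.124, hence k_gold = (0.36/0.124)^(1/0.64) ≈ 5.2875.
y_gold = 5.2875^0.36 ≈ 1.8213.
c_gold = y_gold − (n+g+δ)·k_gold = 1.8213 − 0.124·5.2875 ≈ 1.1656.

c_gold ≈ 1.166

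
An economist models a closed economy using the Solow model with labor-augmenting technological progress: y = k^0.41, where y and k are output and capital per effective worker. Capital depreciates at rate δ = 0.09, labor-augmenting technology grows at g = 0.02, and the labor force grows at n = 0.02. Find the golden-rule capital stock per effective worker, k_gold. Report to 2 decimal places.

Break-even investment rate: n + g + δ = 0.02 + 0.02 + 0.09 = 0.13.
Maximizing c = f(k) − (n+g+δ)·k gives f'(k) = n+g+δ, i.e. 0.41·k^(0.41−1) = 0.13, so k_gold = (0.41/0.13)^(1/0.59) ≈ 7.0064.

k_gold ≈ 7.01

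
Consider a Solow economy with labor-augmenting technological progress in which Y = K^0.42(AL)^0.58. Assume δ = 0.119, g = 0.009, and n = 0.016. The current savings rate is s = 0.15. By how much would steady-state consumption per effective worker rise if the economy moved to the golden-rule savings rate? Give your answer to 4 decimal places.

Δc ≈ 0.3836

Capital per effective worker breaks even when investment replaces (n + g + δ)·k; here n + g + δ = 0.144.
Current steady state (s = 0.15): k* = (0.15/0.144)^(1/0.58) ≈ 1.0729, y* = 1.0729^0.42 ≈ 1.0300, c* = (1−0.15)·1.0300 ≈ 0.8755.
At the golden rule the marginal product of capital equals n+g+δ: 0.42·k^(0.42−1) = 0.144. Solving, k_gold = (0.42/0.144)^(1/0.58) ≈ 6.3318.
y_gold = 6.3318^0.42 ≈ 2.1709, c_gold = y_gold − 0.144·k_gold ≈ 1.2591.
Gain: Δc = 1.2591 − 0.8755 ≈ 0.3836.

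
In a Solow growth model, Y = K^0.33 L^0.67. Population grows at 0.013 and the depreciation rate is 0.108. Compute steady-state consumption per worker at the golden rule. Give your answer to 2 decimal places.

c_gold ≈ 1.10

n + δ = 0.013 + 0.108 = 0.121.
Golden rule sets MPK = n+δ: 0.33·k^(0.33−1) = 0.121, so k_gold = (0.33/0.121)^(1/0.67) ≈ 4.4703.
y_gold = 4.4703^0.33 ≈ 1.6391.
c_gold = y_gold − (n+δ)·k_gold = 1.6391 − 0.121·4.4703 ≈ 1.0982.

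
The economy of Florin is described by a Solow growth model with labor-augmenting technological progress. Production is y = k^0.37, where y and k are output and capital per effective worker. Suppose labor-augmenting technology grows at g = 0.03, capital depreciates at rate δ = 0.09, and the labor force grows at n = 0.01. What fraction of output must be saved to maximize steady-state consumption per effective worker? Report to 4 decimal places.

Break-even investment rate: n + g + δ = 0.01 + 0.03 + 0.09 = 0.13.
At the golden rule MPK = n+g+δ, and in any Cobb-Douglas steady state s = (n+g+δ)·k/y = MPK·k/y = capital's share 0.37.

s_gold = 0.3700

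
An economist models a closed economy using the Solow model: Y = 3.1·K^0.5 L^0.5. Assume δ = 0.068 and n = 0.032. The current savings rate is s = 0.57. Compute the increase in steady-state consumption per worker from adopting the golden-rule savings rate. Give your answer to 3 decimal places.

n + δ = 0.032 + 0.068 = 0.1.
Current steady state (s = 0.57): k* = (0.57·3.1/0.1)^(1/0.5) ≈ 312.2289, y* = 3.1·312.2289^0.5 ≈ 54.7770, c* = (1−0.57)·54.7770 ≈ 23.5541.
Maximizing c = f(k) − (n+δ)·k gives f'(k) = n+δ, i.e. 0.5·3.1·k^(0.5−1) = 0.1, so k_gold = (0.5·3.1/0.1)^(1/0.5) ≈ 240.2500.
y_gold = 3.1·240.2500^0.5 ≈ 48.0500, c_gold = y_gold − 0.1·k_gold ≈ 24.0250.
Gain: Δc = 24.0250 − 23.5541 ≈ 0.4709.

Δc ≈ 0.471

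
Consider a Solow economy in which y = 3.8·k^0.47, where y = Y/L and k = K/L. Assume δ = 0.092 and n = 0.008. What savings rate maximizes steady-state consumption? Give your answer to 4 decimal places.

Break-even investment rate: n + δ = 0.008 + 0.092 = 0.1.
At the golden rule MPK = n+δ, and in any Cobb-Douglas steady state s = (n+δ)·k/y = MPK·k/y = capital's share 0.47.

s_gold = 0.4700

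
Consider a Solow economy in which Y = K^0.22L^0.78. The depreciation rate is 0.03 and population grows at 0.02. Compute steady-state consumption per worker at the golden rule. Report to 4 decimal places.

n + δ = 0.02 + 0.03 = 0.05.
At the golden rule the marginal product of capital equals n+δ: 0.22·k^(0.22−1) = 0.05. Solving, k_gold = (0.22/0.05)^(1/0.78) ≈ 6.6825.
y_gold = 6.6825^0.22 ≈ 1.5188.
c_gold = y_gold − (n+δ)·k_gold = 1.5188 − 0.05·6.6825 ≈ 1.1846.

c_gold ≈ 1.1846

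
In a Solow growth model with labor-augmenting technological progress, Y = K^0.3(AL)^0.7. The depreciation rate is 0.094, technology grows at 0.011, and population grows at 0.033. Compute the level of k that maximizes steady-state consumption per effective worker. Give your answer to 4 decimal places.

k_gold ≈ 3.0323

The effective depreciation rate is n + g + δ = 0.033 + 0.011 + 0.094 = 0.138.
At the golden rule the marginal product of capital equals n+g+δ: 0.3·k^(0.3−1) = 0.138. Solving, k_gold = (0.3/0.138)^(1/0.7) ≈ 3.0323.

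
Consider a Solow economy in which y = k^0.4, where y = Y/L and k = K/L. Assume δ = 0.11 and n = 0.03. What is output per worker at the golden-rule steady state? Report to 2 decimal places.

n + δ = 0.03 + 0.11 = 0.14.
Golden rule sets MPK = n+δ: 0.4·k^(0.4−1) = 0.14, so k_gold = (0.4/0.14)^(1/0.6) ≈ 5.7529.
Output: y_gold = k_gold^0.4 = 5.7529^0.4 ≈ 2.0135.

y_gold ≈ 2.01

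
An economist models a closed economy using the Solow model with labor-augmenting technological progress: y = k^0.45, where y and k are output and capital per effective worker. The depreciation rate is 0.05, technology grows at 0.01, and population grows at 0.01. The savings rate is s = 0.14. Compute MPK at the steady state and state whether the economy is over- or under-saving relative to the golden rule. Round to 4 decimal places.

n + g + δ = 0.01 + 0.01 + 0.05 = 0.07.
Steady-state k*: s·k^0.45 = 0.07·k gives k* = (0.14/0.07)^(1/0.55) ≈ 3.5264.
MPK = 0.45·3.5264^(-0.55) ≈ 0.2250.
MPK > n+g+δ = 0.07, so the economy is dynamically efficient (under-saving).

under-saving; MPK ≈ 0.2250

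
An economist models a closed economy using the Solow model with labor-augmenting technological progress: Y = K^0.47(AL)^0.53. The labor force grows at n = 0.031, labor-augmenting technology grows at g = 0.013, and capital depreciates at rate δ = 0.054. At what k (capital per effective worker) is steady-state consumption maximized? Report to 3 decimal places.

k_gold ≈ 19.260

n + g + δ = 0.031 + 0.013 + 0.054 = 0.098.
Setting f'(k) = n+g+δ gives 0.47·k^(0.47−1) = 0.098, hence k_gold = (0.47/0.098)^(1/0.53) ≈ 19.2603.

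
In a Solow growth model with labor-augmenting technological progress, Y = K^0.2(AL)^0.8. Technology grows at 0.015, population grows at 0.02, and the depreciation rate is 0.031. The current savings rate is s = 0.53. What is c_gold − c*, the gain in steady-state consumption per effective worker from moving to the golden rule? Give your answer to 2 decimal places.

Capital per effective worker breaks even when investment replaces (n + g + δ)·k; here n + g + δ = 0.066.
Current steady state (s = 0.53): k* = (0.53/0.066)^(1/0.8) ≈ 13.5181, y* = 13.5181^0.2 ≈ 1.6834, c* = (1−0.53)·1.6834 ≈ 0.7912.
At the golden rule the marginal product of capital equals n+g+δ: 0.2·k^(0.2−1) = 0.066. Solving, k_gold = (0.2/0.066)^(1/0.8) ≈ 3.9981.
y_gold = 3.9981^0.2 ≈ 1.3194, c_gold = y_gold − 0.066·k_gold ≈ 1.0555.
Gain: Δc = 1.0555 − 0.7912 ≈ 0.2643.

Δc ≈ 0.26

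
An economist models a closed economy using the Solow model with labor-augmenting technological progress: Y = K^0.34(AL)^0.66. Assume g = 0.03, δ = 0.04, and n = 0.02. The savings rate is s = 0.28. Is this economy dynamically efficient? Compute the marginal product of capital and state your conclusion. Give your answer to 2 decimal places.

n + g + δ = 0.02 + 0.03 + 0.04 = 0.09.
Steady-state k*: s·k^0.34 = 0.09·k gives k* = (0.28/0.09)^(1/0.66) ≈ 5.5827.
MPK = 0.34·5.5827^(-0.66) ≈ 0.1093.
MPK > n+g+δ = 0.09, so the economy is dynamically efficient (under-saving).

dynamically efficient; MPK ≈ 0.11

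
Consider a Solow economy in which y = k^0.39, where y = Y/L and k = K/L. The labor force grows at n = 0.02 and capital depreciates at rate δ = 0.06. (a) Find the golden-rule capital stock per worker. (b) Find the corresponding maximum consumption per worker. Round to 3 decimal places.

Break-even investment rate: n + δ = 0.02 + 0.06 = 0.08.
Setting f'(k) = n+δ gives 0.39·k^(0.39−1) = 0.08, hence k_gold = (0.39/0.08)^(1/0.61) ≈ 13.4223.
y_gold = 13.4223^0.39 ≈ 2.7533; c_gold = y_gold − 0.08·k_gold ≈ 1.6795.

(a) k_gold ≈ 13.422; (b) c_gold ≈ 1.680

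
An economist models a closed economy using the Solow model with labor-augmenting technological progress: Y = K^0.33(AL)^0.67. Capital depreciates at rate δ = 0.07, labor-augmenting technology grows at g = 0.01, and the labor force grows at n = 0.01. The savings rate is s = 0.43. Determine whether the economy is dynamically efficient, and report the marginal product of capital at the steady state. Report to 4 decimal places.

dynamically inefficient; MPK ≈ 0.0691

The effective depreciation rate is n + g + δ = 0.01 + 0.01 + 0.07 = 0.09.
Steady-state k*: s·k^0.33 = 0.09·k gives k* = (0.43/0.09)^(1/0.67) ≈ 10.3221.
MPK = 0.33·10.3221^(-0.67) ≈ 0.0691.
MPK < n+g+δ = 0.09, so the economy is dynamically inefficient (over-saving).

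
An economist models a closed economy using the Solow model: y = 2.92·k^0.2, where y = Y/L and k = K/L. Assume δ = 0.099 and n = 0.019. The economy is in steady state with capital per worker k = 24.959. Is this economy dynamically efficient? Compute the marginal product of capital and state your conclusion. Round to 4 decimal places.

dynamically inefficient; MPK ≈ 0.0445

Capital per worker breaks even when investment replaces (n + δ)·k; here n + δ = 0.118.
MPK = 0.2·2.92·k^(0.2−1) = 0.2·2.92·24.959^(-0.8) ≈ 0.0445.
MPK < 0.118, so the economy is dynamically inefficient (over-saving).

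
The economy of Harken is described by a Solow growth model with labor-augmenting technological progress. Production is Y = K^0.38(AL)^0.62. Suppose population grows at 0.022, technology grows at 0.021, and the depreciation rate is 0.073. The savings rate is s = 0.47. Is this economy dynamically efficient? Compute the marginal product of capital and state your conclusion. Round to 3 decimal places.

Break-even investment rate: n + g + δ = 0.022 + 0.021 + 0.073 = 0.116.
Steady-state k*: s·k^0.38 = 0.116·k gives k* = (0.47/0.116)^(1/0.62) ≈ 9.5513.
MPK = 0.38·9.5513^(-0.62) ≈ 0.0938.
MPK < n+g+δ = 0.116, so the economy is dynamically inefficient (over-saving).

dynamically inefficient; MPK ≈ 0.094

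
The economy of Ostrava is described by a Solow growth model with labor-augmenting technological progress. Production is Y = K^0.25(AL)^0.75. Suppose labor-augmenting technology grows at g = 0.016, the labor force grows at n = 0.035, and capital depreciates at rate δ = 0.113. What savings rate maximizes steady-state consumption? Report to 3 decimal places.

The effective depreciation rate is n + g + δ = 0.035 + 0.016 + 0.113 = 0.164.
At the golden rule MPK = n+g+δ, and in any Cobb-Douglas steady state s = (n+g+δ)·k/y = MPK·k/y = capital's share 0.25.

s_gold = 0.250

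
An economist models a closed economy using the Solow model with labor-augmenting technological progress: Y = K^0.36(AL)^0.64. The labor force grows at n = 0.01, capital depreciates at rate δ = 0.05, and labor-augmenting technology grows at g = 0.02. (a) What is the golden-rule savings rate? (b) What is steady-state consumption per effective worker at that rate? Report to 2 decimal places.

Break-even investment rate: n + g + δ = 0.01 + 0.02 + 0.05 = 0.08.
For Cobb-Douglas, s_gold equals capital's share: s_gold = 0.36.
Maximizing c = f(k) − (n+g+δ)·k gives f'(k) = n+g+δ, i.e. 0.36·k^(0.36−1) = 0.08, so k_gold = (0.36/0.08)^(1/0.64) ≈ 10.4868.
y_gold = 10.4868^0.36 ≈ 2.3304; c_gold = (1−0.36)·y_gold ≈ 1.4915.

(a) s_gold = 0.36; (b) c_gold ≈ 1.49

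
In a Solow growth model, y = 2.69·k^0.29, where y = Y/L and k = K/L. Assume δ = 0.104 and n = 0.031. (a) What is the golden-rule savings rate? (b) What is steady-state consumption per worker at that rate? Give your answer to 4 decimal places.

(a) s_gold = 0.2900; (b) c_gold ≈ 3.9100

Capital per worker breaks even when investment replaces (n + δ)·k; here n + δ = 0.135.
For Cobb-Douglas, s_gold equals capital's share: s_gold = 0.29.
Setting f'(k) = n+δ gives 0.29·2.69·k^(0.29−1) = 0.135, hence k_gold = (0.29·2.69/0.135)^(1/0.71) ≈ 11.8299.
y_gold = 2.69·11.8299^0.29 ≈ 5.5070; c_gold = (1−0.29)·y_gold ≈ 3.9100.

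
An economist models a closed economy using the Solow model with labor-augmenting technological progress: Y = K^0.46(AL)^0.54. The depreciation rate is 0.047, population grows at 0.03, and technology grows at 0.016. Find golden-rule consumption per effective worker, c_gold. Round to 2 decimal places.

The effective depreciation rate is n + g + δ = 0.03 + 0.016 + 0.047 = 0.093.
At the golden rule the marginal product of capital equals n+g+δ: 0.46·k^(0.46−1) = 0.093. Solving, k_gold = (0.46/0.093)^(1/0.54) ≈ 19.3061.
y_gold = 19.3061^0.46 ≈ 3.9032.
c_gold = y_gold − (n+g+δ)·k_gold = 3.9032 − 0.093·19.3061 ≈ 2.1077.

c_gold ≈ 2.11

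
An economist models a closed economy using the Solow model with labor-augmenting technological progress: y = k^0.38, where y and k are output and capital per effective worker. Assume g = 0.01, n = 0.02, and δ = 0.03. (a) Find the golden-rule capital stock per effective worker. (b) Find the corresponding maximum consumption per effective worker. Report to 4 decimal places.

The effective depreciation rate is n + g + δ = 0.02 + 0.01 + 0.03 = 0.06.
Maximizing c = f(k) − (n+g+δ)·k gives f'(k) = n+g+δ, i.e. 0.38·k^(0.38−1) = 0.06, so k_gold = (0.38/0.06)^(1/0.62) ≈ 19.6316.
y_gold = 19.6316^0.38 ≈ 3.0997; c_gold = y_gold − 0.06·k_gold ≈ 1.9218.

(a) k_gold ≈ 19.6316; (b) c_gold ≈ 1.9218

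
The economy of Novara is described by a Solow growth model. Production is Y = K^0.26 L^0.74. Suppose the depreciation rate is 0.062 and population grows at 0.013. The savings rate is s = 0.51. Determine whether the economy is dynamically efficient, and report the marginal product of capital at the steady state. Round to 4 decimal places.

dynamically inefficient; MPK ≈ 0.0382

n + δ = 0.013 + 0.062 = 0.075.
Steady-state k*: s·k^0.26 = 0.075·k gives k* = (0.51/0.075)^(1/0.74) ≈ 13.3356.
MPK = 0.26·13.3356^(-0.74) ≈ 0.0382.
MPK < n+δ = 0.075, so the economy is dynamically inefficient (over-saving).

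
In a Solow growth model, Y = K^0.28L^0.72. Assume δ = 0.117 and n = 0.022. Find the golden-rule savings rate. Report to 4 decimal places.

s_gold = 0.2800

n + δ = 0.022 + 0.117 = 0.139.
At the golden rule MPK = n+δ, and in any Cobb-Douglas steady state s = (n+δ)·k/y = MPK·k/y = capital's share 0.28.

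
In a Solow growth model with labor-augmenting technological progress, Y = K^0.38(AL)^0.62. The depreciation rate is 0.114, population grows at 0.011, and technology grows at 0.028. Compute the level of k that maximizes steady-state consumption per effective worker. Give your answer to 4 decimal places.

k_gold ≈ 4.3376

Capital per effective worker breaks even when investment replaces (n + g + δ)·k; here n + g + δ = 0.153.
At the golden rule the marginal product of capital equals n+g+δ: 0.38·k^(0.38−1) = 0.153. Solving, k_gold = (0.38/0.153)^(1/0.62) ≈ 4.3376.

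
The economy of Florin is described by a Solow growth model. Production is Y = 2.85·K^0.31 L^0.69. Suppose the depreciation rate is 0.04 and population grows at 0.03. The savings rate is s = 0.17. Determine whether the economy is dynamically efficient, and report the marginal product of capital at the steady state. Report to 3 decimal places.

Break-even investment rate: n + δ = 0.03 + 0.04 = 0.07.
Steady-state k*: s·A·k^0.31 = 0.07·k gives k* = (0.17·2.85/0.07)^(1/0.69) ≈ 16.5073.
MPK = 0.31·2.85·16.5073^(-0.69) ≈ 0.1276.
MPK > n+δ = 0.07, so the economy is dynamically efficient (under-saving).

dynamically efficient; MPK ≈ 0.128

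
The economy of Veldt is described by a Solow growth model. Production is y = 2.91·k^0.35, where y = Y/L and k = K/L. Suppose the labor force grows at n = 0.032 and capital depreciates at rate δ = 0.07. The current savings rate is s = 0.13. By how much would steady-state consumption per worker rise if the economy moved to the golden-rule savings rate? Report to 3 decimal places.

Δc ≈ 1.402

Capital per worker breaks even when investment replaces (n + δ)·k; here n + δ = 0.102.
Current steady state (s = 0.13): k* = (0.13·2.91/0.102)^(1/0.65) ≈ 7.5119, y* = 2.91·7.5119^0.35 ≈ 5.8939, c* = (1−0.13)·5.8939 ≈ 5.1277.
At the golden rule the marginal product of capital equals n+δ: 0.35·2.91·k^(0.35−1) = 0.102. Solving, k_gold = (0.35·2.91/0.102)^(1/0.65) ≈ 34.4729.
y_gold = 2.91·34.4729^0.35 ≈ 10.0464, c_gold = y_gold − 0.102·k_gold ≈ 6.5302.
Gain: Δc = 6.5302 − 5.1277 ≈ 1.4024.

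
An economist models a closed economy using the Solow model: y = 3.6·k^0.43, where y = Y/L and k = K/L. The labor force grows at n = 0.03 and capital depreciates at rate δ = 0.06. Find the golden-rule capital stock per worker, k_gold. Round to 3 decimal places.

k_gold ≈ 147.094

Capital per worker breaks even when investment replaces (n + δ)·k; here n + δ = 0.09.
Setting f'(k) = n+δ gives 0.43·3.6·k^(0.43−1) = 0.09, hence k_gold = (0.43·3.6/0.09)^(1/0.57) ≈ 147.0936.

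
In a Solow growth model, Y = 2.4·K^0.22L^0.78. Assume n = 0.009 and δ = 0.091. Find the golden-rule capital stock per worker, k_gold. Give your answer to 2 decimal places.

k_gold ≈ 8.44

n + δ = 0.009 + 0.091 = 0.1.
Golden rule sets MPK = n+δ: 0.22·2.4·k^(0.22−1) = 0.1, so k_gold = (0.22·2.4/0.1)^(1/0.78) ≈ 8.4422.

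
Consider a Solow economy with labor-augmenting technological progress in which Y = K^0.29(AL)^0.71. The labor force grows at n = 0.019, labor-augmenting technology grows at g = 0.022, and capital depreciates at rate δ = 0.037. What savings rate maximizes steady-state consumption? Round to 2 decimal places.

Capital per effective worker breaks even when investment replaces (n + g + δ)·k; here n + g + δ = 0.078.
At the golden rule MPK = n+g+δ, and in any Cobb-Douglas steady state s = (n+g+δ)·k/y = MPK·k/y = capital's share 0.29.

s_gold = 0.29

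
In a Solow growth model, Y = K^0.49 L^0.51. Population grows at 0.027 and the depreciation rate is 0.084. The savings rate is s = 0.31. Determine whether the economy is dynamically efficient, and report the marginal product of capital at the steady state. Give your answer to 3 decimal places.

Break-even investment rate: n + δ = 0.027 + 0.084 = 0.111.
Steady-state k*: s·k^0.49 = 0.111·k gives k* = (0.31/0.111)^(1/0.51) ≈ 7.4918.
MPK = 0.49·7.4918^(-0.51) ≈ 0.1755.
MPK > n+δ = 0.111, so the economy is dynamically efficient (under-saving).

dynamically efficient; MPK ≈ 0.175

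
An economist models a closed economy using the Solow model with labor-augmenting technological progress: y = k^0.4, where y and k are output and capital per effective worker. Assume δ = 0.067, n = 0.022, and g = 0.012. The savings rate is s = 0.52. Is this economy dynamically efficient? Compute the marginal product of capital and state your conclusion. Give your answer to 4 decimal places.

Break-even investment rate: n + g + δ = 0.022 + 0.012 + 0.067 = 0.101.
Steady-state k*: s·k^0.4 = 0.101·k gives k* = (0.52/0.101)^(1/0.6) ≈ 15.3510.
MPK = 0.4·15.3510^(-0.6) ≈ 0.0777.
MPK < n+g+δ = 0.101, so the economy is dynamically inefficient (over-saving).

dynamically inefficient; MPK ≈ 0.0777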